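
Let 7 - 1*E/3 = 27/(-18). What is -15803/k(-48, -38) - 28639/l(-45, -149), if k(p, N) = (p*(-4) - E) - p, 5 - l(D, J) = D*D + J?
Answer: -46848695/802659 ≈ -58.367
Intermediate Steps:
E = 51/2 (E = 21 - 81/(-18) = 21 - 81*(-1)/18 = 21 - 3*(-3/2) = 21 + 9/2 = 51/2 ≈ 25.500)
l(D, J) = 5 - J - D² (l(D, J) = 5 - (D*D + J) = 5 - (D² + J) = 5 - (J + D²) = 5 + (-J - D²) = 5 - J - D²)
k(p, N) = -51/2 - 5*p (k(p, N) = (p*(-4) - 1*51/2) - p = (-4*p - 51/2) - p = (-51/2 - 4*p) - p = -51/2 - 5*p)
-15803/k(-48, -38) - 28639/l(-45, -149) = -15803/(-51/2 - 5*(-48)) - 28639/(5 - 1*(-149) - 1*(-45)²) = -15803/(-51/2 + 240) - 28639/(5 + 149 - 1*2025) = -15803/429/2 - 28639/(5 + 149 - 2025) = -15803*2/429 - 28639/(-1871) = -31606/429 - 28639*(-1/1871) = -31606/429 + 28639/1871 = -46848695/802659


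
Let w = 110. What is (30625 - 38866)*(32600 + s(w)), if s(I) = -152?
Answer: -267403968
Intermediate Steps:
(30625 - 38866)*(32600 + s(w)) = (30625 - 38866)*(32600 - 152) = -8241*32448 = -267403968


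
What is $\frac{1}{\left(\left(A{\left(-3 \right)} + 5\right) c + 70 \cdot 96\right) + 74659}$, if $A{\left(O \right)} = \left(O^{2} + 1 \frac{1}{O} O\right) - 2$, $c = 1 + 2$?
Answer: $\frac{1}{81418} \approx 1.2282 \cdot 10^{-5}$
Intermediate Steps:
$c = 3$
$A{\left(O \right)} = -1 + O^{2}$ ($A{\left(O \right)} = \left(O^{2} + \frac{O}{O}\right) - 2 = \left(O^{2} + 1\right) - 2 = \left(1 + O^{2}\right) - 2 = -1 + O^{2}$)
$\frac{1}{\left(\left(A{\left(-3 \right)} + 5\right) c + 70 \cdot 96\right) + 74659} = \frac{1}{\left(\left(\left(-1 + \left(-3\right)^{2}\right) + 5\right) 3 + 70 \cdot 96\right) + 74659} = \frac{1}{\left(\left(\left(-1 + 9\right) + 5\right) 3 + 6720\right) + 74659} = \frac{1}{\left(\left(8 + 5\right) 3 + 6720\right) + 74659} = \frac{1}{\left(13 \cdot 3 + 6720\right) + 74659} = \frac{1}{\left(39 + 6720\right) + 74659} = \frac{1}{6759 + 74659} = \frac{1}{81418}$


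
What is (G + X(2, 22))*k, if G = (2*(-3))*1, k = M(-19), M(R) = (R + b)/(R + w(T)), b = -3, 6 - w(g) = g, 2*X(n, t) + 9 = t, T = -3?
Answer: 11/10 ≈ 1.1000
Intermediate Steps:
X(n, t) = -9/2 + t/2
w(g) = 6 - g
M(R) = (-3 + R)/(9 + R) (M(R) = (R - 3)/(R + (6 - 1*(-3))) = (-3 + R)/(R + (6 + 3)) = (-3 + R)/(R + 9) = (-3 + R)/(9 + R))
k = 11/5 (k = (-3 - 19)/(9 - 19) = -22/(-10) = -⅒*(-22) = 11/5 ≈ 2.2000)
G = -6 (G = -6*1 = -6)
(G + X(2, 22))*k = (-6 + (-9/2 + (½)*22))*(11/5) = (-6 + (-9/2 + 11))*(11/5) = (-6 + 13/2)*(11/5) = (½)*(11/5) = 11/10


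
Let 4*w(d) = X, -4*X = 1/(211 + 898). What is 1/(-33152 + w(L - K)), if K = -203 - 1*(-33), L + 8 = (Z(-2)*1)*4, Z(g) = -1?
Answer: -17744/588249089 ≈ -3.0164e-5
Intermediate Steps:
L = -12 (L = -8 - 1*1*4 = -8 - 1*4 = -8 - 4 = -12)
K = -170 (K = -203 + 33 = -170)
X = -1/4436 (X = -1/(4*(211 + 898)) = -¼/1109 = -¼*1/1109 = -1/4436 ≈ -0.00022543)
w(d) = -1/17744 (w(d) = (¼)*(-1/4436) = -1/17744)
1/(-33152 + w(L - K)) = 1/(-33152 - 1/17744) = 1/(-588249089/17744) = -17744/588249089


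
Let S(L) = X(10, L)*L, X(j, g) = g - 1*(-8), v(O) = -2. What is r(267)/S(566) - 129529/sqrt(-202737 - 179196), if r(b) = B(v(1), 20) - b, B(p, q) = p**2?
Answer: -263/324884 + 129529*I*sqrt(42437)/127311 ≈ -0.00080952 + 209.59*I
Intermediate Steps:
X(j, g) = 8 + g (X(j, g) = g + 8 = 8 + g)
r(b) = 4 - b (r(b) = (-2)**2 - b = 4 - b)
S(L) = L*(8 + L) (S(L) = (8 + L)*L = L*(8 + L))
r(267)/S(566) - 129529/sqrt(-202737 - 179196) = (4 - 1*267)/((566*(8 + 566))) - 129529/sqrt(-202737 - 179196) = (4 - 267)/((566*574)) - 129529*(-I*sqrt(42437)/127311) = -263/324884 - 129529*(-I*sqrt(42437)/127311) = -263*1/324884 - (-129529)*I*sqrt(42437)/127311 = -263/324884 + 129529*I*sqrt(42437)/127311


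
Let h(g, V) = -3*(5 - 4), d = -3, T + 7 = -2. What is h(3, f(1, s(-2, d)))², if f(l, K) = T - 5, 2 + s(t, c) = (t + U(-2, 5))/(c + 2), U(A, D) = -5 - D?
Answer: 9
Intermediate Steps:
T = -9 (T = -7 - 2 = -9)
s(t, c) = -2 + (-10 + t)/(2 + c) (s(t, c) = -2 + (t + (-5 - 1*5))/(c + 2) = -2 + (t + (-5 - 5))/(2 + c) = -2 + (t - 10)/(2 + c) = -2 + (-10 + t)/(2 + c))
f(l, K) = -14 (f(l, K) = -9 - 5 = -14)
h(g, V) = -3 (h(g, V) = -3*1 = -3)
h(3, f(1, s(-2, d)))² = (-3)² = 9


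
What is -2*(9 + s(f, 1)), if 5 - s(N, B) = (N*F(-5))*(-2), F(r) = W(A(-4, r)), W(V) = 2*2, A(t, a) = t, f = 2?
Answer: -60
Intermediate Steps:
W(V) = 4
F(r) = 4
s(N, B) = 5 + 8*N (s(N, B) = 5 - N*4*(-2) = 5 - 4*N*(-2) = 5 - (-8)*N = 5 + 8*N)
-2*(9 + s(f, 1)) = -2*(9 + (5 + 8*2)) = -2*(9 + (5 + 16)) = -2*(9 + 21) = -2*30 = -60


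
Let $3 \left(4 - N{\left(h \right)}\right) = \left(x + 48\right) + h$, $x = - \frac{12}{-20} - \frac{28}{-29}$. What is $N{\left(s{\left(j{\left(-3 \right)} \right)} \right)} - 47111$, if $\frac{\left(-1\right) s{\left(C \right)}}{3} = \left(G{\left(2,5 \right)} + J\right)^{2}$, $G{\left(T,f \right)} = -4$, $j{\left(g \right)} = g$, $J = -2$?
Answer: $- \frac{20483072}{435} \approx -47088.0$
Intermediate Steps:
$x = \frac{227}{145}$ ($x = \left(-12\right) \left(- \frac{1}{20}\right) - - \frac{28}{29} = \frac{3}{5} + \frac{28}{29} = \frac{227}{145} \approx 1.5655$)
$s{\left(C \right)} = -108$ ($s{\left(C \right)} = - 3 \left(-4 - 2\right)^{2} = - 3 \left(-6\right)^{2} = \left(-3\right) 36 = -108$)
$N{\left(h \right)} = - \frac{5447}{435} - \frac{h}{3}$ ($N{\left(h \right)} = 4 - \frac{\left(\frac{227}{145} + 48\right) + h}{3} = 4 - \frac{\frac{7187}{145} + h}{3} = 4 - \left(\frac{7187}{435} + \frac{h}{3}\right) = - \frac{5447}{435} - \frac{h}{3}$)
$N{\left(s{\left(j{\left(-3 \right)} \right)} \right)} - 47111 = \left(- \frac{5447}{435} - -36\right) - 47111 = \left(- \frac{5447}{435} + 36\right) - 47111 = \frac{10213}{435} - 47111 = - \frac{20483072}{435}$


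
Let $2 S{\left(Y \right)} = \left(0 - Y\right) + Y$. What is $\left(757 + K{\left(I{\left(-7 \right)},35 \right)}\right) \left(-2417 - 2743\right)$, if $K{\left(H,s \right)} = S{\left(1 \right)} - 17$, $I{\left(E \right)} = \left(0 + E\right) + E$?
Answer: $-3818400$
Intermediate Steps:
$S{\left(Y \right)} = 0$ ($S{\left(Y \right)} = \frac{\left(0 - Y\right) + Y}{2} = \frac{- Y + Y}{2} = \frac{1}{2} \cdot 0 = 0$)
$I{\left(E \right)} = 2 E$ ($I{\left(E \right)} = E + E = 2 E$)
$K{\left(H,s \right)} = -17$ ($K{\left(H,s \right)} = 0 - 17 = -17$)
$\left(757 + K{\left(I{\left(-7 \right)},35 \right)}\right) \left(-2417 - 2743\right) = \left(757 - 17\right) \left(-2417 - 2743\right) = 740 \left(-2417 - 2743\right) = 740 \left(-5160\right) = -3818400$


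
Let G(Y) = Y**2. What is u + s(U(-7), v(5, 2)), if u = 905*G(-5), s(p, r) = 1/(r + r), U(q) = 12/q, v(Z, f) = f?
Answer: 90501/4 ≈ 22625.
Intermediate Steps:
s(p, r) = 1/(2*r)
u = 22625 (u = 905*(-5)**2 = 905*25 = 22625)
u + s(U(-7), v(5, 2)) = 22625 + (1/2)/2 = 22625 + (1/2)*(1/2) = 22625 + 1/4 = 90501/4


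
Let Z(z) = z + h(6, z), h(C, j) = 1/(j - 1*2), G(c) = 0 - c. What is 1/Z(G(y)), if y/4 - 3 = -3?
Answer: -2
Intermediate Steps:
y = 0 (y = 12 + 4*(-3) = 12 - 12 = 0)
G(c) = -c
h(C, j) = 1/(-2 + j) (h(C, j) = 1/(j - 2) = 1/(-2 + j))
Z(z) = z + 1/(-2 + z)
1/Z(G(y)) = 1/((1 + (-1*0)*(-2 - 1*0))/(-2 - 1*0)) = 1/((1 + 0*(-2 + 0))/(-2 + 0)) = 1/((1 + 0*(-2))/(-2)) = 1/(-(1 + 0)/2) = 1/(-½*1) = 1/(-½) = -2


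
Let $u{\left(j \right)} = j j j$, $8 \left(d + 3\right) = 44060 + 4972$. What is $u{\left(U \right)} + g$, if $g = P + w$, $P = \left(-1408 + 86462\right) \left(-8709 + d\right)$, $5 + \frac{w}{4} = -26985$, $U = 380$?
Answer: $-164930442$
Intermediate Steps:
$d = 6126$ ($d = -3 + \frac{44060 + 4972}{8} = -3 + \frac{1}{8} \cdot 49032 = -3 + 6129 = 6126$)
$w = -107960$ ($w = -20 + 4 \left(-26985\right) = -20 - 107940 = -107960$)
$u{\left(j \right)} = j^{3}$ ($u{\left(j \right)} = j^{2} j = j^{3}$)
$P = -219694482$ ($P = \left(-1408 + 86462\right) \left(-8709 + 6126\right) = 85054 \left(-2583\right) = -219694482$)
$g = -219802442$ ($g = -219694482 - 107960 = -219802442$)
$u{\left(U \right)} + g = 380^{3} - 219802442 = 54872000 - 219802442 = -164930442$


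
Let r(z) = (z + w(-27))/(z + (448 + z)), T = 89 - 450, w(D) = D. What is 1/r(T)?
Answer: 137/194 ≈ 0.70619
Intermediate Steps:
T = -361
r(z) = (-27 + z)/(448 + 2*z) (r(z) = (z - 27)/(z + (448 + z)) = (-27 + z)/(448 + 2*z))
1/r(T) = 1/((-27 - 361)/(2*(224 - 361))) = 1/((1/2)*(-388)/(-137)) = 1/((1/2)*(-1/137)*(-388)) = 1/(194/137) = 137/194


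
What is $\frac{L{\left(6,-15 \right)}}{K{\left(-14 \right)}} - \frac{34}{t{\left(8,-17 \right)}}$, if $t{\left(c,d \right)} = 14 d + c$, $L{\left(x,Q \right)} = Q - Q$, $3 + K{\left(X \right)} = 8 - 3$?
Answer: $\frac{17}{115} \approx 0.14783$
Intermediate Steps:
$K{\left(X \right)} = 2$ ($K{\left(X \right)} = -3 + \left(8 - 3\right) = -3 + 5 = 2$)
$L{\left(x,Q \right)} = 0$
$t{\left(c,d \right)} = c + 14 d$
$\frac{L{\left(6,-15 \right)}}{K{\left(-14 \right)}} - \frac{34}{t{\left(8,-17 \right)}} = \frac{0}{2} - \frac{34}{8 + 14 \left(-17\right)} = 0 \cdot \frac{1}{2} - \frac{34}{8 - 238} = 0 - \frac{34}{-230} = 0 - - \frac{17}{115} = 0 + \frac{17}{115} = \frac{17}{115}$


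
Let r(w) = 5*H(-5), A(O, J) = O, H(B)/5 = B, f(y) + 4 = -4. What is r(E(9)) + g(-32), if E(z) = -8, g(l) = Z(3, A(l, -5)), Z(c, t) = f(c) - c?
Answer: -136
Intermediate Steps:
f(y) = -8 (f(y) = -4 - 4 = -8)
H(B) = 5*B
Z(c, t) = -8 - c
g(l) = -11 (g(l) = -8 - 1*3 = -8 - 3 = -11)
r(w) = -125 (r(w) = 5*(5*(-5)) = 5*(-25) = -125)
r(E(9)) + g(-32) = -125 - 11 = -136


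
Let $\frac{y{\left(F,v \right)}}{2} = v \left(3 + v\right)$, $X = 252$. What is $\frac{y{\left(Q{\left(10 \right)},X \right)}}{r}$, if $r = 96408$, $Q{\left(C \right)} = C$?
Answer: $\frac{1785}{1339} \approx 1.3331$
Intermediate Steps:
$y{\left(F,v \right)} = 2 v \left(3 + v\right)$
$\frac{y{\left(Q{\left(10 \right)},X \right)}}{r} = \frac{2 \cdot 252 \left(3 + 252\right)}{96408} = 2 \cdot 252 \cdot 255 \cdot \frac{1}{96408} = 128520 \cdot \frac{1}{96408} = \frac{1785}{1339}$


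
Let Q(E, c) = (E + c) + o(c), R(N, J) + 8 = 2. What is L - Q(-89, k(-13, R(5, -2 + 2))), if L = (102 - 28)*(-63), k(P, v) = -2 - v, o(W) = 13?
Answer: -4590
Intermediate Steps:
R(N, J) = -6 (R(N, J) = -8 + 2 = -6)
L = -4662 (L = 74*(-63) = -4662)
Q(E, c) = 13 + E + c (Q(E, c) = (E + c) + 13 = 13 + E + c)
L - Q(-89, k(-13, R(5, -2 + 2))) = -4662 - (13 - 89 + (-2 - 1*(-6))) = -4662 - (13 - 89 + (-2 + 6)) = -4662 - (13 - 89 + 4) = -4662 - 1*(-72) = -4662 + 72 = -4590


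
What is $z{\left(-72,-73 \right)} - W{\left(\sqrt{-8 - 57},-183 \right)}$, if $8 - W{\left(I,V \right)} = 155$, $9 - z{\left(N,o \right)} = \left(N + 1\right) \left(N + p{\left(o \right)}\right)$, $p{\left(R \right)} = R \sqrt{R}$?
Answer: $-4956 - 5183 i \sqrt{73} \approx -4956.0 - 44284.0 i$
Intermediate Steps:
$p{\left(R \right)} = R^{\frac{3}{2}}$
$z{\left(N,o \right)} = 9 - \left(1 + N\right) \left(N + o^{\frac{3}{2}}\right)$ ($z{\left(N,o \right)} = 9 - \left(N + 1\right) \left(N + o^{\frac{3}{2}}\right) = 9 - \left(1 + N\right) \left(N + o^{\frac{3}{2}}\right)$)
$W{\left(I,V \right)} = -147$ ($W{\left(I,V \right)} = 8 - 155 = -147$)
$z{\left(-72,-73 \right)} - W{\left(\sqrt{-8 - 57},-183 \right)} = \left(9 - -72 - \left(-72\right)^{2} - \left(-73\right)^{\frac{3}{2}} - - 72 \left(-73\right)^{\frac{3}{2}}\right) - -147 = \left(9 + 72 - 5184 - - 73 i \sqrt{73} - - 72 \left(- 73 i \sqrt{73}\right)\right) + 147 = \left(9 + 72 - 5184 + 73 i \sqrt{73} - 5256 i \sqrt{73}\right) + 147 = \left(-5103 - 5183 i \sqrt{73}\right) + 147 = -4956 - 5183 i \sqrt{73}$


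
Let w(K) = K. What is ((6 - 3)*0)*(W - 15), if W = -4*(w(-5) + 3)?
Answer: 0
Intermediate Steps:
W = 8 (W = -4*(-5 + 3) = -4*(-2) = 8)
((6 - 3)*0)*(W - 15) = ((6 - 3)*0)*(8 - 15) = (3*0)*(-7) = 0*(-7) = 0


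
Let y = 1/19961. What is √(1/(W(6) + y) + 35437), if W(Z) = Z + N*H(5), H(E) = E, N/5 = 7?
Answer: √51396848039994370/1204314 ≈ 188.25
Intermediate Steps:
N = 35 (N = 5*7 = 35)
y = 1/19961 ≈ 5.0098e-5
W(Z) = 175 + Z (W(Z) = Z + 35*5 = Z + 175 = 175 + Z)
√(1/(W(6) + y) + 35437) = √(1/((175 + 6) + 1/19961) + 35437) = √(1/(181 + 1/19961) + 35437) = √(1/(3612942/19961) + 35437) = √(19961/3612942 + 35437) = √(128031845615/3612942) = √51396848039994370/1204314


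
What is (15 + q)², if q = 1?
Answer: 256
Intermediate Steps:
(15 + q)² = (15 + 1)² = 16² = 256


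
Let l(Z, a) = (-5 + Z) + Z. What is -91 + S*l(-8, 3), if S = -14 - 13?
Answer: 476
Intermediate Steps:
l(Z, a) = -5 + 2*Z
S = -27
-91 + S*l(-8, 3) = -91 - 27*(-5 + 2*(-8)) = -91 - 27*(-5 - 16) = -91 - 27*(-21) = -91 + 567 = 476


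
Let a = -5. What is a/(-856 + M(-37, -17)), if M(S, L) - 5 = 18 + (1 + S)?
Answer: 5/869 ≈ 0.0057537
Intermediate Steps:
M(S, L) = 24 + S (M(S, L) = 5 + (18 + (1 + S)) = 5 + (19 + S) = 24 + S)
a/(-856 + M(-37, -17)) = -5/(-856 + (24 - 37)) = -5/(-856 - 13) = -5/(-869) = -5*(-1/869) = 5/869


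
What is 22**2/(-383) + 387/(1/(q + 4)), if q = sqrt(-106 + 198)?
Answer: 592400/383 + 774*sqrt(23) ≈ 5258.7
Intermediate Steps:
q = 2*sqrt(23) (q = sqrt(92) = 2*sqrt(23) ≈ 9.5917)
22**2/(-383) + 387/(1/(q + 4)) = 22**2/(-383) + 387/(1/(2*sqrt(23) + 4)) = 484*(-1/383) + 387/(1/(4 + 2*sqrt(23))) = -484/383 + 387*(4 + 2*sqrt(23)) = -484/383 + (1548 + 774*sqrt(23)) = 592400/383 + 774*sqrt(23)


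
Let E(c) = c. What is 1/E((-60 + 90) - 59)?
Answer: -1/29 ≈ -0.034483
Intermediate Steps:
1/E((-60 + 90) - 59) = 1/((-60 + 90) - 59) = 1/(30 - 59) = 1/(-29) = -1/29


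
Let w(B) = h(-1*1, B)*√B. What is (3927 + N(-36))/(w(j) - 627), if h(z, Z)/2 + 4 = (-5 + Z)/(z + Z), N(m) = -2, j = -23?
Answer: -22148775/3544808 + 200175*I*√23/3544808 ≈ -6.2482 + 0.27082*I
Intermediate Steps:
h(z, Z) = -8 + 2*(-5 + Z)/(Z + z) (h(z, Z) = -8 + 2*((-5 + Z)/(z + Z)) = -8 + 2*((-5 + Z)/(Z + z)) = -8 + 2*(-5 + Z)/(Z + z))
w(B) = 2*√B*(-1 - 3*B)/(-1 + B) (w(B) = (2*(-5 - (-4) - 3*B)/(B - 1*1))*√B = (2*(-5 - 4*(-1) - 3*B)/(B - 1))*√B = (2*(-5 + 4 - 3*B)/(-1 + B))*√B = (2*(-1 - 3*B)/(-1 + B))*√B = 2*√B*(-1 - 3*B)/(-1 + B))
(3927 + N(-36))/(w(j) - 627) = (3927 - 2)/(√(-23)*(-2 - 6*(-23))/(-1 - 23) - 627) = 3925/((I*√23)*(-2 + 138)/(-24) - 627) = 3925/((I*√23)*(-1/24)*136 - 627) = 3925/(-17*I*√23/3 - 627) = 3925/(-627 - 17*I*√23/3)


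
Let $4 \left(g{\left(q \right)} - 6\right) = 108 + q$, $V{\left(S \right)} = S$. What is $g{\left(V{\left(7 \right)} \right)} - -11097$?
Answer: $\frac{44527}{4} \approx 11132.0$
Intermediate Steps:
$g{\left(q \right)} = 33 + \frac{q}{4}$ ($g{\left(q \right)} = 6 + \frac{108 + q}{4} = 6 + \left(27 + \frac{q}{4}\right) = 33 + \frac{q}{4}$)
$g{\left(V{\left(7 \right)} \right)} - -11097 = \left(33 + \frac{1}{4} \cdot 7\right) - -11097 = \left(33 + \frac{7}{4}\right) + 11097 = \frac{139}{4} + 11097 = \frac{44527}{4}$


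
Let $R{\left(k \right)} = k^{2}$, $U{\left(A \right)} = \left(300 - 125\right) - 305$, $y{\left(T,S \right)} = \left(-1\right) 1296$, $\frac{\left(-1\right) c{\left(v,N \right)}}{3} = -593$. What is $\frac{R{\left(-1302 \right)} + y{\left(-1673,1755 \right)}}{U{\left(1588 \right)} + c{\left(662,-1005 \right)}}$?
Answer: $\frac{1693908}{1649} \approx 1027.2$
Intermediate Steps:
$c{\left(v,N \right)} = 1779$ ($c{\left(v,N \right)} = \left(-3\right) \left(-593\right) = 1779$)
$y{\left(T,S \right)} = -1296$
$U{\left(A \right)} = -130$ ($U{\left(A \right)} = 175 - 305 = -130$)
$\frac{R{\left(-1302 \right)} + y{\left(-1673,1755 \right)}}{U{\left(1588 \right)} + c{\left(662,-1005 \right)}} = \frac{\left(-1302\right)^{2} - 1296}{-130 + 1779} = \frac{1695204 - 1296}{1649} = 1693908 \cdot \frac{1}{1649} = \frac{1693908}{1649}$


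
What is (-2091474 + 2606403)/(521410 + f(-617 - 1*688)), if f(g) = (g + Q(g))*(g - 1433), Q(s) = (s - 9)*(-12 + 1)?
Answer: -514929/35480552 ≈ -0.014513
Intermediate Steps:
Q(s) = 99 - 11*s (Q(s) = (-9 + s)*(-11) = 99 - 11*s)
f(g) = (-1433 + g)*(99 - 10*g) (f(g) = (g + (99 - 11*g))*(g - 1433) = (99 - 10*g)*(-1433 + g) = (-1433 + g)*(99 - 10*g))
(-2091474 + 2606403)/(521410 + f(-617 - 1*688)) = (-2091474 + 2606403)/(521410 + (-141867 - 10*(-617 - 1*688)² + 14429*(-617 - 1*688))) = 514929/(521410 + (-141867 - 10*(-617 - 688)² + 14429*(-617 - 688))) = 514929/(521410 + (-141867 - 10*(-1305)² + 14429*(-1305))) = 514929/(521410 + (-141867 - 10*1703025 - 18829845)) = 514929/(521410 + (-141867 - 17030250 - 18829845)) = 514929/(521410 - 36001962) = 514929/(-35480552) = 514929*(-1/35480552) = -514929/35480552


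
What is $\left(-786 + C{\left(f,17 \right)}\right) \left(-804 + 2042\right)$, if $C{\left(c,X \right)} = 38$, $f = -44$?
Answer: $-926024$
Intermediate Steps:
$\left(-786 + C{\left(f,17 \right)}\right) \left(-804 + 2042\right) = \left(-786 + 38\right) \left(-804 + 2042\right) = \left(-748\right) 1238 = -926024$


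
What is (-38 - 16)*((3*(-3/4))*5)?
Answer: 1215/2 ≈ 607.50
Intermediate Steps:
(-38 - 16)*((3*(-3/4))*5) = -54*3*(-3*¼)*5 = -54*3*(-¾)*5 = -(-243)*5/2 = -54*(-45/4) = 1215/2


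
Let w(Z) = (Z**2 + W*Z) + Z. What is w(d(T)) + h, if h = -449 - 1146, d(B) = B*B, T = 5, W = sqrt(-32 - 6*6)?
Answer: -945 + 50*I*sqrt(17) ≈ -945.0 + 206.16*I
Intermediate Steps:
W = 2*I*sqrt(17) (W = sqrt(-32 - 36) = sqrt(-68) = 2*I*sqrt(17) ≈ 8.2462*I)
d(B) = B**2
w(Z) = Z + Z**2 + 2*I*Z*sqrt(17) (w(Z) = (Z**2 + (2*I*sqrt(17))*Z) + Z = (Z**2 + 2*I*Z*sqrt(17)) + Z = Z + Z**2 + 2*I*Z*sqrt(17))
h = -1595
w(d(T)) + h = 5**2*(1 + 5**2 + 2*I*sqrt(17)) - 1595 = 25*(1 + 25 + 2*I*sqrt(17)) - 1595 = 25*(26 + 2*I*sqrt(17)) - 1595 = (650 + 50*I*sqrt(17)) - 1595 = -945 + 50*I*sqrt(17)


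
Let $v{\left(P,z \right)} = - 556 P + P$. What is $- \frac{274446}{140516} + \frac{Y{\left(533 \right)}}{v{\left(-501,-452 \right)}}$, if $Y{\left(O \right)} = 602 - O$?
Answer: $- \frac{12716897821}{6511862730} \approx -1.9529$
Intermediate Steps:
$v{\left(P,z \right)} = - 555 P$
$- \frac{274446}{140516} + \frac{Y{\left(533 \right)}}{v{\left(-501,-452 \right)}} = - \frac{274446}{140516} + \frac{602 - 533}{\left(-555\right) \left(-501\right)} = \left(-274446\right) \frac{1}{140516} + \frac{602 - 533}{278055} = - \frac{137223}{70258} + 69 \cdot \frac{1}{278055} = - \frac{137223}{70258} + \frac{23}{92685} = - \frac{12716897821}{6511862730}$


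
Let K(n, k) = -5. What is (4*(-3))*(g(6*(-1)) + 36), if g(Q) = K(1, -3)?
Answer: -372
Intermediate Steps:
g(Q) = -5
(4*(-3))*(g(6*(-1)) + 36) = (4*(-3))*(-5 + 36) = -12*31 = -372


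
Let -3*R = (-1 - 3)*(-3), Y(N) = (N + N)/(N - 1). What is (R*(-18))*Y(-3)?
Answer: 108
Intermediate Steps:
Y(N) = 2*N/(-1 + N) (Y(N) = (2*N)/(-1 + N) = 2*N/(-1 + N))
R = -4 (R = -(-1 - 3)*(-3)/3 = -(-4)*(-3)/3 = -1/3*12 = -4)
(R*(-18))*Y(-3) = (-4*(-18))*(2*(-3)/(-1 - 3)) = 72*(2*(-3)/(-4)) = 72*(2*(-3)*(-1/4)) = 72*(3/2) = 108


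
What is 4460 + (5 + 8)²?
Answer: 4629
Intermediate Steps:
4460 + (5 + 8)² = 4460 + 13² = 4460 + 169 = 4629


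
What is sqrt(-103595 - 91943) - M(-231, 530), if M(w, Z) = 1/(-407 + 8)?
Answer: 1/399 + I*sqrt(195538) ≈ 0.0025063 + 442.2*I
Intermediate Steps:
M(w, Z) = -1/399 (M(w, Z) = 1/(-399) = -1/399)
sqrt(-103595 - 91943) - M(-231, 530) = sqrt(-103595 - 91943) - 1*(-1/399) = sqrt(-195538) + 1/399 = I*sqrt(195538) + 1/399 = 1/399 + I*sqrt(195538)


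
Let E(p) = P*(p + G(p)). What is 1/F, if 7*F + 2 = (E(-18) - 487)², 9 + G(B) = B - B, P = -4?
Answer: 7/143639 ≈ 4.8733e-5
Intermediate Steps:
G(B) = -9 (G(B) = -9 + (B - B) = -9 + 0 = -9)
E(p) = 36 - 4*p (E(p) = -4*(p - 9) = -4*(-9 + p) = 36 - 4*p)
F = 143639/7 (F = -2/7 + ((36 - 4*(-18)) - 487)²/7 = -2/7 + ((36 + 72) - 487)²/7 = -2/7 + (108 - 487)²/7 = -2/7 + (⅐)*(-379)² = -2/7 + (⅐)*143641 = -2/7 + 143641/7 = 143639/7 ≈ 20520.)
1/F = 1/(143639/7) = 7/143639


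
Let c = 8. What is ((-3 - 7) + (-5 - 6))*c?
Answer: -168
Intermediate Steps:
((-3 - 7) + (-5 - 6))*c = ((-3 - 7) + (-5 - 6))*8 = (-10 - 11)*8 = -21*8 = -168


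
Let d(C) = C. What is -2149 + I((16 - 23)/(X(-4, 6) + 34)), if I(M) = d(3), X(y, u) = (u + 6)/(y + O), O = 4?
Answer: -2146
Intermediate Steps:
X(y, u) = (6 + u)/(4 + y) (X(y, u) = (u + 6)/(y + 4) = (6 + u)/(4 + y))
I(M) = 3
-2149 + I((16 - 23)/(X(-4, 6) + 34)) = -2149 + 3 = -2146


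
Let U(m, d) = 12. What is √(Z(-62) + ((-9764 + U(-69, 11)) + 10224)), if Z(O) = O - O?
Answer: 2*√118 ≈ 21.726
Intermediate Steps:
Z(O) = 0
√(Z(-62) + ((-9764 + U(-69, 11)) + 10224)) = √(0 + ((-9764 + 12) + 10224)) = √(0 + (-9752 + 10224)) = √(0 + 472) = √472 = 2*√118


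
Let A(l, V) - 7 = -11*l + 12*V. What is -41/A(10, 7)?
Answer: 41/19 ≈ 2.1579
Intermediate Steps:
A(l, V) = 7 - 11*l + 12*V (A(l, V) = 7 + (-11*l + 12*V) = 7 - 11*l + 12*V)
-41/A(10, 7) = -41/(7 - 11*10 + 12*7) = -41/(7 - 110 + 84) = -41/(-19) = -1/19*(-41) = 41/19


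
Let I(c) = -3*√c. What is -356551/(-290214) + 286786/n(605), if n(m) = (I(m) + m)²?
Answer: 15965954100367/7796079626940 + 430179*√5/4884220 ≈ 2.2449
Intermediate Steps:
n(m) = (m - 3*√m)² (n(m) = (-3*√m + m)² = (m - 3*√m)²)
-356551/(-290214) + 286786/n(605) = -356551/(-290214) + 286786/((-1*605 + 3*√605)²) = -356551*(-1/290214) + 286786/((-605 + 3*(11*√5))²) = 356551/290214 + 286786/((-605 + 33*√5)²) = 356551/290214 + 286786/(-605 + 33*√5)²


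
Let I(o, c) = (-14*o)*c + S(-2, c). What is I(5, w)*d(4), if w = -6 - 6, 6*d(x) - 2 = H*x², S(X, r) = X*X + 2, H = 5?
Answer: 11562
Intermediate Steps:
S(X, r) = 2 + X² (S(X, r) = X² + 2 = 2 + X²)
d(x) = ⅓ + 5*x²/6 (d(x) = ⅓ + (5*x²)/6 = ⅓ + 5*x²/6)
w = -12
I(o, c) = 6 - 14*c*o (I(o, c) = (-14*o)*c + (2 + (-2)²) = -14*c*o + (2 + 4) = -14*c*o + 6 = 6 - 14*c*o)
I(5, w)*d(4) = (6 - 14*(-12)*5)*(⅓ + (⅚)*4²) = (6 + 840)*(⅓ + (⅚)*16) = 846*(⅓ + 40/3) = 846*(41/3) = 11562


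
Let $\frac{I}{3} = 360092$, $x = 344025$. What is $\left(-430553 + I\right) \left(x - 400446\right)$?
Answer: $-36658021383$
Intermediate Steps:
$I = 1080276$ ($I = 3 \cdot 360092 = 1080276$)
$\left(-430553 + I\right) \left(x - 400446\right) = \left(-430553 + 1080276\right) \left(344025 - 400446\right) = 649723 \left(-56421\right) = -36658021383$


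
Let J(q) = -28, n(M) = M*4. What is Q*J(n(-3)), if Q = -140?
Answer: 3920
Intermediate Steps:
n(M) = 4*M
Q*J(n(-3)) = -140*(-28) = 3920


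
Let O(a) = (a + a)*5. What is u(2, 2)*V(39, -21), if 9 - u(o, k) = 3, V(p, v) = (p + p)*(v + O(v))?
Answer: -108108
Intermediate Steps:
O(a) = 10*a (O(a) = (2*a)*5 = 10*a)
V(p, v) = 22*p*v (V(p, v) = (p + p)*(v + 10*v) = (2*p)*(11*v) = 22*p*v)
u(o, k) = 6 (u(o, k) = 9 - 1*3 = 9 - 3 = 6)
u(2, 2)*V(39, -21) = 6*(22*39*(-21)) = 6*(-18018) = -108108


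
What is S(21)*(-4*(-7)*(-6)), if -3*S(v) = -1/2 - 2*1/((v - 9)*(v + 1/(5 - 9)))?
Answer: -7084/249 ≈ -28.450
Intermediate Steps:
S(v) = 1/6 + 2/(3*(-9 + v)*(-1/4 + v)) (S(v) = -(-1/2 - 2*1/((v - 9)*(v + 1/(5 - 9))))/3 = -(-1*1/2 - 2*1/((-9 + v)*(v + 1/(-4))))/3 = -(-1/2 - 2*1/((-9 + v)*(v - 1/4)))/3 = -(-1/2 - 2*1/((-9 + v)*(-1/4 + v)))/3 = -(-1/2 - 2/((-9 + v)*(-1/4 + v)))/3 = 1/6 + 2/(3*(-9 + v)*(-1/4 + v)))
S(21)*(-4*(-7)*(-6)) = ((25 - 37*21 + 4*21**2)/(6*(9 - 37*21 + 4*21**2)))*(-4*(-7)*(-6)) = ((25 - 777 + 4*441)/(6*(9 - 777 + 4*441)))*(28*(-6)) = ((25 - 777 + 1764)/(6*(9 - 777 + 1764)))*(-168) = ((1/6)*1012/996)*(-168) = ((1/6)*(1/996)*1012)*(-168) = (253/1494)*(-168) = -7084/249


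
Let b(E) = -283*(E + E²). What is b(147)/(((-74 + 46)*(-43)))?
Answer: -219891/43 ≈ -5113.7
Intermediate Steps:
b(E) = -283*E - 283*E²
b(147)/(((-74 + 46)*(-43))) = (-283*147*(1 + 147))/(((-74 + 46)*(-43))) = (-283*147*148)/((-28*(-43))) = -6156948/1204 = -6156948*1/1204 = -219891/43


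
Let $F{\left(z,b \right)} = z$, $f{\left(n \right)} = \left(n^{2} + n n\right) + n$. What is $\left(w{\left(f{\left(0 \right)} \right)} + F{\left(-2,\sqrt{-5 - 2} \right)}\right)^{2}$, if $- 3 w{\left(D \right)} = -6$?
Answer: $0$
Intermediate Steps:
$f{\left(n \right)} = n + 2 n^{2}$ ($f{\left(n \right)} = \left(n^{2} + n^{2}\right) + n = 2 n^{2} + n = n + 2 n^{2}$)
$w{\left(D \right)} = 2$ ($w{\left(D \right)} = \left(- \frac{1}{3}\right) \left(-6\right) = 2$)
$\left(w{\left(f{\left(0 \right)} \right)} + F{\left(-2,\sqrt{-5 - 2} \right)}\right)^{2} = \left(2 - 2\right)^{2} = 0^{2} = 0$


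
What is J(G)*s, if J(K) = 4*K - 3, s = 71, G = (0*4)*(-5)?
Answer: -213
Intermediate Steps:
G = 0 (G = 0*(-5) = 0)
J(K) = -3 + 4*K
J(G)*s = (-3 + 4*0)*71 = (-3 + 0)*71 = -3*71 = -213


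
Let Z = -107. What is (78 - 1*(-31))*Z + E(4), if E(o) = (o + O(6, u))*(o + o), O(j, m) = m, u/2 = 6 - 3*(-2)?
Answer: -11439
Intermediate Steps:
u = 24 (u = 2*(6 - 3*(-2)) = 2*(6 + 6) = 2*12 = 24)
E(o) = 2*o*(24 + o) (E(o) = (o + 24)*(o + o) = (24 + o)*(2*o) = 2*o*(24 + o))
(78 - 1*(-31))*Z + E(4) = (78 - 1*(-31))*(-107) + 2*4*(24 + 4) = (78 + 31)*(-107) + 2*4*28 = 109*(-107) + 224 = -11663 + 224 = -11439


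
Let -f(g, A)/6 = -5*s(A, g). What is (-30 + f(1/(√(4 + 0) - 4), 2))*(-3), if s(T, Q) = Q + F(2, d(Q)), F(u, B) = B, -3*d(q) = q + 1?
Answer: 150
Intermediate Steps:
d(q) = -⅓ - q/3 (d(q) = -(q + 1)/3 = -(1 + q)/3 = -⅓ - q/3)
s(T, Q) = -⅓ + 2*Q/3 (s(T, Q) = Q + (-⅓ - Q/3) = -⅓ + 2*Q/3)
f(g, A) = -10 + 20*g (f(g, A) = -(-30)*(-⅓ + 2*g/3) = -6*(5/3 - 10*g/3) = -10 + 20*g)
(-30 + f(1/(√(4 + 0) - 4), 2))*(-3) = (-30 + (-10 + 20/(√(4 + 0) - 4)))*(-3) = (-30 + (-10 + 20/(√4 - 4)))*(-3) = (-30 + (-10 + 20/(2 - 4)))*(-3) = (-30 + (-10 + 20/(-2)))*(-3) = (-30 + (-10 + 20*(-½)))*(-3) = (-30 + (-10 - 10))*(-3) = (-30 - 20)*(-3) = -50*(-3) = 150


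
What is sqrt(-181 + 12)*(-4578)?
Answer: -59514*I ≈ -59514.0*I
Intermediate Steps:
sqrt(-181 + 12)*(-4578) = sqrt(-169)*(-4578) = (13*I)*(-4578) = -59514*I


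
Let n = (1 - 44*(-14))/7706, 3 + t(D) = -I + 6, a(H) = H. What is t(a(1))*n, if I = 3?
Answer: 0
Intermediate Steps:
t(D) = 0 (t(D) = -3 + (-1*3 + 6) = -3 + (-3 + 6) = -3 + 3 = 0)
n = 617/7706 (n = (1 + 616)*(1/7706) = 617*(1/7706) = 617/7706 ≈ 0.080068)
t(a(1))*n = 0*(617/7706) = 0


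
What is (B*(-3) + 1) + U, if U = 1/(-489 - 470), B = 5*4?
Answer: -56582/959 ≈ -59.001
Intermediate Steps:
B = 20
U = -1/959 (U = 1/(-959) = -1/959 ≈ -0.0010428)
(B*(-3) + 1) + U = (20*(-3) + 1) - 1/959 = (-60 + 1) - 1/959 = -59 - 1/959 = -56582/959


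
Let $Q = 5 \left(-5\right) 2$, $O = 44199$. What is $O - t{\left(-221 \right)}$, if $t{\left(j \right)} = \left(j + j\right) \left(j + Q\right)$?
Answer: $-75583$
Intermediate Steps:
$Q = -50$ ($Q = \left(-25\right) 2 = -50$)
$t{\left(j \right)} = 2 j \left(-50 + j\right)$ ($t{\left(j \right)} = \left(j + j\right) \left(j - 50\right) = 2 j \left(-50 + j\right)$)
$O - t{\left(-221 \right)} = 44199 - 2 \left(-221\right) \left(-50 - 221\right) = 44199 - 2 \left(-221\right) \left(-271\right) = 44199 - 119782 = -75583$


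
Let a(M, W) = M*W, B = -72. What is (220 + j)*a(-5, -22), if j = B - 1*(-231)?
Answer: 41690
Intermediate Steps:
j = 159 (j = -72 - 1*(-231) = -72 + 231 = 159)
(220 + j)*a(-5, -22) = (220 + 159)*(-5*(-22)) = 379*110 = 41690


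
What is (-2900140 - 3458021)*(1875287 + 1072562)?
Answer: -18742898545689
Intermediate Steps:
(-2900140 - 3458021)*(1875287 + 1072562) = -6358161*2947849 = -18742898545689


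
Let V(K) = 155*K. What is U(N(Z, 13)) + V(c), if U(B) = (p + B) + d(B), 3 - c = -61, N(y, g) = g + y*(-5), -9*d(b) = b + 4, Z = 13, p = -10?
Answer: 29590/3 ≈ 9863.3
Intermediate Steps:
d(b) = -4/9 - b/9 (d(b) = -(b + 4)/9 = -(4 + b)/9 = -4/9 - b/9)
N(y, g) = g - 5*y
c = 64 (c = 3 - 1*(-61) = 3 + 61 = 64)
U(B) = -94/9 + 8*B/9 (U(B) = (-10 + B) + (-4/9 - B/9) = -94/9 + 8*B/9)
U(N(Z, 13)) + V(c) = (-94/9 + 8*(13 - 5*13)/9) + 155*64 = (-94/9 + 8*(13 - 65)/9) + 9920 = (-94/9 + (8/9)*(-52)) + 9920 = (-94/9 - 416/9) + 9920 = -170/3 + 9920 = 29590/3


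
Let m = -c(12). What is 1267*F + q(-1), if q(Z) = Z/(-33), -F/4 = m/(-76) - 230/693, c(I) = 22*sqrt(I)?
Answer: 166523/99 - 55748*sqrt(3)/19 ≈ -3400.0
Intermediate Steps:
m = -44*sqrt(3) (m = -22*sqrt(12) = -22*2*sqrt(3) = -44*sqrt(3) ≈ -76.210)
F = 920/693 - 44*sqrt(3)/19 (F = -4*(-44*sqrt(3)/(-76) - 230/693) = -4*(-44*sqrt(3)*(-1/76) - 230*1/693) = -4*(11*sqrt(3)/19 - 230/693) = -4*(-230/693 + 11*sqrt(3)/19) = 920/693 - 44*sqrt(3)/19 ≈ -2.6835)
q(Z) = -Z/33 (q(Z) = Z*(-1/33) = -Z/33)
1267*F + q(-1) = 1267*(920/693 - 44*sqrt(3)/19) - 1/33*(-1) = (166520/99 - 55748*sqrt(3)/19) + 1/33 = 166523/99 - 55748*sqrt(3)/19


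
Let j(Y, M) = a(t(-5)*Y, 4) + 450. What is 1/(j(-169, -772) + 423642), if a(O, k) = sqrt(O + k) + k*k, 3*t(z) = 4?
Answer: 318081/134900696914 - I*sqrt(498)/269801393828 ≈ 2.3579e-6 - 8.2712e-11*I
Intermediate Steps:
t(z) = 4/3 (t(z) = (1/3)*4 = 4/3)
a(O, k) = k**2 + sqrt(O + k) (a(O, k) = sqrt(O + k) + k**2 = k**2 + sqrt(O + k))
j(Y, M) = 466 + sqrt(4 + 4*Y/3) (j(Y, M) = (4**2 + sqrt(4*Y/3 + 4)) + 450 = (16 + sqrt(4 + 4*Y/3)) + 450 = 466 + sqrt(4 + 4*Y/3))
1/(j(-169, -772) + 423642) = 1/((466 + 2*sqrt(9 + 3*(-169))/3) + 423642) = 1/((466 + 2*sqrt(9 - 507)/3) + 423642) = 1/((466 + 2*sqrt(-498)/3) + 423642) = 1/((466 + 2*(I*sqrt(498))/3) + 423642) = 1/((466 + 2*I*sqrt(498)/3) + 423642) = 1/(424108 + 2*I*sqrt(498)/3)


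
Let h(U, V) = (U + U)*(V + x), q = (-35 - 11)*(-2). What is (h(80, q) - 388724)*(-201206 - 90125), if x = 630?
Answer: 79592794524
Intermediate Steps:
q = 92 (q = -46*(-2) = 92)
h(U, V) = 2*U*(630 + V) (h(U, V) = (U + U)*(V + 630) = (2*U)*(630 + V) = 2*U*(630 + V))
(h(80, q) - 388724)*(-201206 - 90125) = (2*80*(630 + 92) - 388724)*(-201206 - 90125) = (2*80*722 - 388724)*(-291331) = (115520 - 388724)*(-291331) = -273204*(-291331) = 79592794524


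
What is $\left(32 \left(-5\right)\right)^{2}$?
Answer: $25600$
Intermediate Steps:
$\left(32 \left(-5\right)\right)^{2} = \left(-160\right)^{2} = 25600$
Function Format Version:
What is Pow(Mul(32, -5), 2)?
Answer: 25600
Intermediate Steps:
Pow(Mul(32, -5), 2) = Pow(-160, 2) = 25600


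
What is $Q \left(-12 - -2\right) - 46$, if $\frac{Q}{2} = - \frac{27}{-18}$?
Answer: $-76$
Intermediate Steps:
$Q = 3$ ($Q = 2 \left(- \frac{27}{-18}\right) = 2 \left(\left(-27\right) \left(- \frac{1}{18}\right)\right) = 2 \cdot \frac{3}{2} = 3$)
$Q \left(-12 - -2\right) - 46 = 3 \left(-12 - -2\right) - 46 = 3 \left(-12 + 2\right) - 46 = 3 \left(-10\right) - 46 = -30 - 46 = -76$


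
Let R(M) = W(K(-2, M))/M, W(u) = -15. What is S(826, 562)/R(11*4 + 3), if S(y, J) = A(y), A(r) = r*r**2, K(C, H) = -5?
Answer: -26487318872/15 ≈ -1.7658e+9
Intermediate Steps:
A(r) = r**3
S(y, J) = y**3
R(M) = -15/M
S(826, 562)/R(11*4 + 3) = 826**3/((-15/(11*4 + 3))) = 563559976/((-15/(44 + 3))) = 563559976/((-15/47)) = 563559976/((-15*1/47)) = 563559976/(-15/47) = 563559976*(-47/15) = -26487318872/15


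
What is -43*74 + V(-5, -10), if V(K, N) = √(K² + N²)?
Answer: -3182 + 5*√5 ≈ -3170.8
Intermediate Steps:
-43*74 + V(-5, -10) = -43*74 + √((-5)² + (-10)²) = -3182 + √(25 + 100) = -3182 + √125 = -3182 + 5*√5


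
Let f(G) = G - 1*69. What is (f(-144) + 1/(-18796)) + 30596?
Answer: 571078867/18796 ≈ 30383.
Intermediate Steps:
f(G) = -69 + G (f(G) = G - 69 = -69 + G)
(f(-144) + 1/(-18796)) + 30596 = ((-69 - 144) + 1/(-18796)) + 30596 = (-213 - 1/18796) + 30596 = -4003549/18796 + 30596 = 571078867/18796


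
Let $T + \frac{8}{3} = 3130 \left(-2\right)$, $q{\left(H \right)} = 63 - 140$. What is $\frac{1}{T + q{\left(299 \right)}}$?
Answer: $- \frac{3}{19019} \approx -0.00015774$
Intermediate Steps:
$q{\left(H \right)} = -77$ ($q{\left(H \right)} = 63 - 140 = -77$)
$T = - \frac{18788}{3}$ ($T = - \frac{8}{3} + 3130 \left(-2\right) = - \frac{8}{3} - 6260 = - \frac{18788}{3} \approx -6262.7$)
$\frac{1}{T + q{\left(299 \right)}} = \frac{1}{- \frac{18788}{3} - 77} = \frac{1}{- \frac{19019}{3}} = - \frac{3}{19019}$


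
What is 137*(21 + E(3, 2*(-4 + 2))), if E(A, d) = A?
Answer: 3288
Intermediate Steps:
137*(21 + E(3, 2*(-4 + 2))) = 137*(21 + 3) = 137*24 = 3288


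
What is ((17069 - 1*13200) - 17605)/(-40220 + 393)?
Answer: 13736/39827 ≈ 0.34489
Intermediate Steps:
((17069 - 1*13200) - 17605)/(-40220 + 393) = ((17069 - 13200) - 17605)/(-39827) = (3869 - 17605)*(-1/39827) = -13736*(-1/39827) = 13736/39827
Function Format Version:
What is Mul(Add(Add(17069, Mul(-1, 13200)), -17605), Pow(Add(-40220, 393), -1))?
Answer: Rational(13736, 39827) ≈ 0.34489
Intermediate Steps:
Mul(Add(Add(17069, Mul(-1, 13200)), -17605), Pow(Add(-40220, 393), -1)) = Mul(Add(Add(17069, -13200), -17605), Pow(-39827, -1)) = Mul(Add(3869, -17605), Rational(-1, 39827)) = Mul(-13736, Rational(-1, 39827)) = Rational(13736, 39827)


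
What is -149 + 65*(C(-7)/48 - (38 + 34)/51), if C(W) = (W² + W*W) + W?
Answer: -95909/816 ≈ -117.54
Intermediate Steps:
C(W) = W + 2*W² (C(W) = (W² + W²) + W = 2*W² + W = W + 2*W²)
-149 + 65*(C(-7)/48 - (38 + 34)/51) = -149 + 65*(-7*(1 + 2*(-7))/48 - (38 + 34)/51) = -149 + 65*(-7*(1 - 14)*(1/48) - 1*72*(1/51)) = -149 + 65*(-7*(-13)*(1/48) - 72*1/51) = -149 + 65*(91*(1/48) - 24/17) = -149 + 65*(91/48 - 24/17) = -149 + 65*(395/816) = -149 + 25675/816 = -95909/816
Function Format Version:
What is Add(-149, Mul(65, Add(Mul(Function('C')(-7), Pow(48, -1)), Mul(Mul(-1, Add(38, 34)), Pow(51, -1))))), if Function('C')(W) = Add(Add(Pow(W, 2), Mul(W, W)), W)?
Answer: Rational(-95909, 816) ≈ -117.54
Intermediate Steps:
Function('C')(W) = Add(W, Mul(2, Pow(W, 2))) (Function('C')(W) = Add(Add(Pow(W, 2), Pow(W, 2)), W) = Add(Mul(2, Pow(W, 2)), W) = Add(W, Mul(2, Pow(W, 2))))
Add(-149, Mul(65, Add(Mul(Function('C')(-7), Pow(48, -1)), Mul(Mul(-1, Add(38, 34)), Pow(51, -1))))) = Add(-149, Mul(65, Add(Mul(Mul(-7, Add(1, Mul(2, -7))), Pow(48, -1)), Mul(Mul(-1, Add(38, 34)), Pow(51, -1))))) = Add(-149, Mul(65, Add(Mul(Mul(-7, Add(1, -14)), Rational(1, 48)), Mul(Mul(-1, 72), Rational(1, 51))))) = Add(-149, Mul(65, Add(Mul(Mul(-7, -13), Rational(1, 48)), Mul(-72, Rational(1, 51))))) = Add(-149, Mul(65, Add(Mul(91, Rational(1, 48)), Rational(-24, 17)))) = Add(-149, Mul(65, Add(Rational(91, 48), Rational(-24, 17)))) = Add(-149, Mul(65, Rational(395, 816))) = Add(-149, Rational(25675, 816)) = Rational(-95909, 816)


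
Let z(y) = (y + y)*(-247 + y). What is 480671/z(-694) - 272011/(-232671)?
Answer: 467113945429/303893454468 ≈ 1.5371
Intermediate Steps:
z(y) = 2*y*(-247 + y) (z(y) = (2*y)*(-247 + y) = 2*y*(-247 + y))
480671/z(-694) - 272011/(-232671) = 480671/((2*(-694)*(-247 - 694))) - 272011/(-232671) = 480671/((2*(-694)*(-941))) - 272011*(-1/232671) = 480671/1306108 + 272011/232671 = 467113945429/303893454468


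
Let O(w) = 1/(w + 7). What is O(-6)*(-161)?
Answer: -161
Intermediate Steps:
O(w) = 1/(7 + w)
O(-6)*(-161) = -161/(7 - 6) = -161/1 = 1*(-161) = -161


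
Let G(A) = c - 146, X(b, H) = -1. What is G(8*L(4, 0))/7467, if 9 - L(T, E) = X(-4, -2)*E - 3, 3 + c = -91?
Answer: -80/2489 ≈ -0.032141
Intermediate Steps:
c = -94 (c = -3 - 91 = -94)
L(T, E) = 12 + E (L(T, E) = 9 - (-E - 3) = 9 - (-3 - E) = 9 + (3 + E) = 12 + E)
G(A) = -240 (G(A) = -94 - 146 = -240)
G(8*L(4, 0))/7467 = -240/7467 = -240*1/7467 = -80/2489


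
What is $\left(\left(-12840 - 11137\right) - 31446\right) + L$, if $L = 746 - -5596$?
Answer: $-49081$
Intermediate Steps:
$L = 6342$ ($L = 746 + 5596 = 6342$)
$\left(\left(-12840 - 11137\right) - 31446\right) + L = \left(\left(-12840 - 11137\right) - 31446\right) + 6342 = \left(-23977 - 31446\right) + 6342 = -55423 + 6342 = -49081$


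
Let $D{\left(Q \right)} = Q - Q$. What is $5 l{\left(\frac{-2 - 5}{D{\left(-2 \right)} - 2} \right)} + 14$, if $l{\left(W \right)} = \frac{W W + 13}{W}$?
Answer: $\frac{701}{14} \approx 50.071$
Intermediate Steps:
$D{\left(Q \right)} = 0$
$l{\left(W \right)} = \frac{13 + W^{2}}{W}$ ($l{\left(W \right)} = \frac{W^{2} + 13}{W} = \frac{13 + W^{2}}{W}$)
$5 l{\left(\frac{-2 - 5}{D{\left(-2 \right)} - 2} \right)} + 14 = 5 \left(\frac{-2 - 5}{0 - 2} + \frac{13}{\left(-2 - 5\right) \frac{1}{0 - 2}}\right) + 14 = 5 \left(- \frac{7}{-2} + \frac{13}{\left(-7\right) \frac{1}{-2}}\right) + 14 = 5 \left(\left(-7\right) \left(- \frac{1}{2}\right) + \frac{13}{\left(-7\right) \left(- \frac{1}{2}\right)}\right) + 14 = 5 \left(\frac{7}{2} + \frac{13}{\frac{7}{2}}\right) + 14 = 5 \left(\frac{7}{2} + 13 \cdot \frac{2}{7}\right) + 14 = 5 \left(\frac{7}{2} + \frac{26}{7}\right) + 14 = 5 \cdot \frac{101}{14} + 14 = \frac{505}{14} + 14 = \frac{701}{14}$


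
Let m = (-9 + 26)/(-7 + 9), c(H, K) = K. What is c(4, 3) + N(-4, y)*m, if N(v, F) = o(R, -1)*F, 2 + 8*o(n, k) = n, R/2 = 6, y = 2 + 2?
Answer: 91/2 ≈ 45.500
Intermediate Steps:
y = 4
R = 12 (R = 2*6 = 12)
o(n, k) = -¼ + n/8
m = 17/2 ≈ 8.5000
N(v, F) = 5*F/4 (N(v, F) = (-¼ + (⅛)*12)*F = (-¼ + 3/2)*F = 5*F/4)
c(4, 3) + N(-4, y)*m = 3 + ((5/4)*4)*(17/2) = 3 + 5*(17/2) = 3 + 85/2 = 91/2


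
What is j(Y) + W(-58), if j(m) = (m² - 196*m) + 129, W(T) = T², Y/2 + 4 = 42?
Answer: -5627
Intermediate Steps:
Y = 76 (Y = -8 + 2*42 = -8 + 84 = 76)
j(m) = 129 + m² - 196*m
j(Y) + W(-58) = (129 + 76² - 196*76) + (-58)² = (129 + 5776 - 14896) + 3364 = -8991 + 3364 = -5627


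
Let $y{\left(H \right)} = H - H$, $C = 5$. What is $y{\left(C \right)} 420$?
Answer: $0$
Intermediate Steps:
$y{\left(H \right)} = 0$
$y{\left(C \right)} 420 = 0 \cdot 420 = 0$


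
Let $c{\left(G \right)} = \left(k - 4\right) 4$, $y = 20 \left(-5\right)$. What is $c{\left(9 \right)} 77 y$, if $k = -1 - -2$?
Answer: $92400$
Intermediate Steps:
$y = -100$
$k = 1$ ($k = -1 + 2 = 1$)
$c{\left(G \right)} = -12$ ($c{\left(G \right)} = \left(1 - 4\right) 4 = \left(-3\right) 4 = -12$)
$c{\left(9 \right)} 77 y = \left(-12\right) 77 \left(-100\right) = \left(-924\right) \left(-100\right) = 92400$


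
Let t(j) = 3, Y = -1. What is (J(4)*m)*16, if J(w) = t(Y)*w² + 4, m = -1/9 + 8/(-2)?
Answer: -30784/9 ≈ -3420.4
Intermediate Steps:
m = -37/9 (m = -1*⅑ + 8*(-½) = -⅑ - 4 = -37/9 ≈ -4.1111)
J(w) = 4 + 3*w² (J(w) = 3*w² + 4 = 4 + 3*w²)
(J(4)*m)*16 = ((4 + 3*4²)*(-37/9))*16 = ((4 + 3*16)*(-37/9))*16 = ((4 + 48)*(-37/9))*16 = (52*(-37/9))*16 = -1924/9*16 = -30784/9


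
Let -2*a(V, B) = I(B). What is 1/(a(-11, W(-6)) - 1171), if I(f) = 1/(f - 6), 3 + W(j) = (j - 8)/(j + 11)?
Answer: -118/138173 ≈ -0.00085400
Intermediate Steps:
W(j) = -3 + (-8 + j)/(11 + j) (W(j) = -3 + (j - 8)/(j + 11) = -3 + (-8 + j)/(11 + j))
I(f) = 1/(-6 + f)
a(V, B) = -1/(2*(-6 + B))
1/(a(-11, W(-6)) - 1171) = 1/(-1/(-12 + 2*((-41 - 2*(-6))/(11 - 6))) - 1171) = 1/(-1/(-12 + 2*((-41 + 12)/5)) - 1171) = 1/(-1/(-12 + 2*((⅕)*(-29))) - 1171) = 1/(-1/(-12 + 2*(-29/5)) - 1171) = 1/(-1/(-12 - 58/5) - 1171) = 1/(-1/(-118/5) - 1171) = 1/(-1*(-5/118) - 1171) = 1/(5/118 - 1171) = 1/(-138173/118) = -118/138173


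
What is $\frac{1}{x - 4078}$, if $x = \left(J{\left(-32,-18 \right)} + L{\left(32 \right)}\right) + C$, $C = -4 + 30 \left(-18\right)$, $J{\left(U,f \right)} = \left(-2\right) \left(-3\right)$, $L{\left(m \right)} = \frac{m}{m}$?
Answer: $- \frac{1}{4615} \approx -0.00021668$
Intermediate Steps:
$L{\left(m \right)} = 1$
$J{\left(U,f \right)} = 6$
$C = -544$ ($C = -4 - 540 = -544$)
$x = -537$ ($x = \left(6 + 1\right) - 544 = 7 - 544 = -537$)
$\frac{1}{x - 4078} = \frac{1}{-537 - 4078} = \frac{1}{-4615} = - \frac{1}{4615}$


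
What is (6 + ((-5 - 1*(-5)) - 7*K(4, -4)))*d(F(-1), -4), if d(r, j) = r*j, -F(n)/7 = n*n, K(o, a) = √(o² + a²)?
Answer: 168 - 784*√2 ≈ -940.74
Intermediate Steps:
K(o, a) = √(a² + o²)
F(n) = -7*n² (F(n) = -7*n*n = -7*n²)
d(r, j) = j*r
(6 + ((-5 - 1*(-5)) - 7*K(4, -4)))*d(F(-1), -4) = (6 + ((-5 - 1*(-5)) - 7*√((-4)² + 4²)))*(-(-28)*(-1)²) = (6 + ((-5 + 5) - 7*√(16 + 16)))*(-(-28)) = (6 + (0 - 28*√2))*(-4*(-7)) = (6 + (0 - 28*√2))*28 = (6 - 28*√2)*28 = 168 - 784*√2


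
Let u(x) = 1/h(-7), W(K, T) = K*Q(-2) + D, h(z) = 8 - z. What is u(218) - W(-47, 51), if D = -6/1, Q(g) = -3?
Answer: -2024/15 ≈ -134.93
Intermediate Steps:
D = -6 (D = -6*1 = -6)
W(K, T) = -6 - 3*K (W(K, T) = K*(-3) - 6 = -3*K - 6 = -6 - 3*K)
u(x) = 1/15 (u(x) = 1/(8 - 1*(-7)) = 1/(8 + 7) = 1/15)
u(218) - W(-47, 51) = 1/15 - (-6 - 3*(-47)) = 1/15 - (-6 + 141) = 1/15 - 1*135 = 1/15 - 135 = -2024/15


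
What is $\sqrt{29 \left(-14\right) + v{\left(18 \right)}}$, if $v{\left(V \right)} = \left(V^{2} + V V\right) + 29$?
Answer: $\sqrt{271} \approx 16.462$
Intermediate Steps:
$v{\left(V \right)} = 29 + 2 V^{2}$ ($v{\left(V \right)} = \left(V^{2} + V^{2}\right) + 29 = 2 V^{2} + 29 = 29 + 2 V^{2}$)
$\sqrt{29 \left(-14\right) + v{\left(18 \right)}} = \sqrt{29 \left(-14\right) + \left(29 + 2 \cdot 18^{2}\right)} = \sqrt{-406 + \left(29 + 2 \cdot 324\right)} = \sqrt{-406 + \left(29 + 648\right)} = \sqrt{-406 + 677} = \sqrt{271}$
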